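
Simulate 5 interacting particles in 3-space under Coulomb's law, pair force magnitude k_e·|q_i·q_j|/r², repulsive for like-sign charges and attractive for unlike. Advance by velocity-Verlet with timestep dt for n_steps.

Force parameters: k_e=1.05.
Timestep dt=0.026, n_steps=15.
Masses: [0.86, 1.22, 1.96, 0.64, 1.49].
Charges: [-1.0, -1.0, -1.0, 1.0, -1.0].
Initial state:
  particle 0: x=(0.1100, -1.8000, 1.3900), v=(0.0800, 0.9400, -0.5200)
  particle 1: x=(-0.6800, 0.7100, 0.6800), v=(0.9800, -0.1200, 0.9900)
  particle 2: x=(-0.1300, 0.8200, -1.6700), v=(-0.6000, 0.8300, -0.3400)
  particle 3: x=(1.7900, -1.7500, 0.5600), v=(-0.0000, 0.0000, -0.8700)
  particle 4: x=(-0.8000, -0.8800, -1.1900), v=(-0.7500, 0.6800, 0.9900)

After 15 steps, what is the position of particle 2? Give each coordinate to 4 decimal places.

step 0: x0=(0.1100, -1.8000, 1.3900) x1=(-0.6800, 0.7100, 0.6800) x2=(-0.1300, 0.8200, -1.6700) x3=(1.7900, -1.7500, 0.5600) x4=(-0.8000, -0.8800, -1.1900)
step 1: x0=(0.1122, -1.7756, 1.3765) x1=(-0.6545, 0.7069, 0.7058) x2=(-0.1456, 0.8416, -1.6789) x3=(1.7898, -1.7499, 0.5374) x4=(-0.8195, -0.8624, -1.1643)
step 2: x0=(0.1147, -1.7514, 1.3631) x1=(-0.6290, 0.7040, 0.7318) x2=(-0.1611, 0.8633, -1.6879) x3=(1.7891, -1.7497, 0.5149) x4=(-0.8391, -0.8450, -1.1386)
step 3: x0=(0.1175, -1.7274, 1.3497) x1=(-0.6036, 0.7011, 0.7579) x2=(-0.1765, 0.8852, -1.6969) x3=(1.7879, -1.7494, 0.4924) x4=(-0.8587, -0.8277, -1.1130)
step 4: x0=(0.1206, -1.7036, 1.3363) x1=(-0.5781, 0.6983, 0.7841) x2=(-0.1919, 0.9071, -1.7061) x3=(1.7863, -1.7489, 0.4699) x4=(-0.8783, -0.8106, -1.0875)
step 5: x0=(0.1239, -1.6800, 1.3231) x1=(-0.5526, 0.6956, 0.8105) x2=(-0.2073, 0.9290, -1.7153) x3=(1.7842, -1.7482, 0.4476) x4=(-0.8979, -0.7936, -1.0620)
step 6: x0=(0.1275, -1.6565, 1.3098) x1=(-0.5271, 0.6931, 0.8371) x2=(-0.2226, 0.9511, -1.7247) x3=(1.7816, -1.7474, 0.4252) x4=(-0.9176, -0.7768, -1.0365)
step 7: x0=(0.1315, -1.6333, 1.2966) x1=(-0.5016, 0.6906, 0.8637) x2=(-0.2378, 0.9733, -1.7341) x3=(1.7785, -1.7465, 0.4030) x4=(-0.9374, -0.7601, -1.0111)
step 8: x0=(0.1357, -1.6103, 1.2835) x1=(-0.4761, 0.6882, 0.8905) x2=(-0.2530, 0.9955, -1.7436) x3=(1.7750, -1.7453, 0.3809) x4=(-0.9572, -0.7436, -0.9858)
step 9: x0=(0.1402, -1.5875, 1.2704) x1=(-0.4505, 0.6860, 0.9175) x2=(-0.2682, 1.0178, -1.7532) x3=(1.7711, -1.7440, 0.3588) x4=(-0.9770, -0.7272, -0.9606)
step 10: x0=(0.1450, -1.5649, 1.2574) x1=(-0.4249, 0.6838, 0.9446) x2=(-0.2833, 1.0402, -1.7629) x3=(1.7666, -1.7425, 0.3368) x4=(-0.9969, -0.7110, -0.9353)
step 11: x0=(0.1501, -1.5426, 1.2444) x1=(-0.3993, 0.6818, 0.9718) x2=(-0.2984, 1.0627, -1.7727) x3=(1.7617, -1.7408, 0.3149) x4=(-1.0168, -0.6949, -0.9102)
step 12: x0=(0.1555, -1.5205, 1.2314) x1=(-0.3737, 0.6799, 0.9991) x2=(-0.3134, 1.0853, -1.7825) x3=(1.7563, -1.7390, 0.2932) x4=(-1.0368, -0.6789, -0.8851)
step 13: x0=(0.1612, -1.4987, 1.2185) x1=(-0.3480, 0.6781, 1.0266) x2=(-0.3284, 1.1079, -1.7925) x3=(1.7505, -1.7369, 0.2715) x4=(-1.0568, -0.6631, -0.8601)
step 14: x0=(0.1672, -1.4771, 1.2056) x1=(-0.3223, 0.6764, 1.0542) x2=(-0.3434, 1.1306, -1.8025) x3=(1.7442, -1.7346, 0.2499) x4=(-1.0769, -0.6473, -0.8351)
step 15: x0=(0.1735, -1.4558, 1.1928) x1=(-0.2965, 0.6748, 1.0819) x2=(-0.3583, 1.1534, -1.8126) x3=(1.7374, -1.7322, 0.2285) x4=(-1.0971, -0.6317, -0.8102)

(-0.3583, 1.1534, -1.8126)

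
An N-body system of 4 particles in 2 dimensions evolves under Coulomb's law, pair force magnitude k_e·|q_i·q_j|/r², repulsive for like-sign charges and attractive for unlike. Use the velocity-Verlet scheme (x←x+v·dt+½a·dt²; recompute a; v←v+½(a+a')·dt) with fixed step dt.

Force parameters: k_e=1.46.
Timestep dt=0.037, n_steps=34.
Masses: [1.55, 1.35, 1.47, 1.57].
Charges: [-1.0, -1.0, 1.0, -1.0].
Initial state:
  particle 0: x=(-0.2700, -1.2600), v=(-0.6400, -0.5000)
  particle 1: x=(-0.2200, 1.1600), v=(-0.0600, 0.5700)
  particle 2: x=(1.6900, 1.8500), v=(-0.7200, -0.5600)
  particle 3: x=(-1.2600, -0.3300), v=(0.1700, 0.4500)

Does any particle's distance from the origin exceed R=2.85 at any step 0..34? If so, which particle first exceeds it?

no

step 0: x0=(-0.2700, -1.2600) x1=(-0.2200, 1.1600) x2=(1.6900, 1.8500) x3=(-1.2600, -0.3300)
step 1: x0=(-0.2934, -1.2788) x1=(-0.2219, 1.1815) x2=(1.6631, 1.8292) x3=(-1.2540, -0.3132)
step 2: x0=(-0.3163, -1.2982) x1=(-0.2232, 1.2037) x2=(1.6358, 1.8080) x3=(-1.2487, -0.2963)
step 3: x0=(-0.3386, -1.3183) x1=(-0.2239, 1.2266) x2=(1.6080, 1.7867) x3=(-1.2440, -0.2790)
step 4: x0=(-0.3605, -1.3390) x1=(-0.2239, 1.2502) x2=(1.5797, 1.7651) x3=(-1.2398, -0.2616)
step 5: x0=(-0.3819, -1.3603) x1=(-0.2233, 1.2746) x2=(1.5509, 1.7432) x3=(-1.2362, -0.2439)
step 6: x0=(-0.4029, -1.3823) x1=(-0.2220, 1.2996) x2=(1.5215, 1.7210) x3=(-1.2330, -0.2259)
step 7: x0=(-0.4234, -1.4048) x1=(-0.2199, 1.3253) x2=(1.4916, 1.6986) x3=(-1.2304, -0.2076)
step 8: x0=(-0.4436, -1.4280) x1=(-0.2172, 1.3517) x2=(1.4611, 1.6760) x3=(-1.2283, -0.1891)
step 9: x0=(-0.4634, -1.4517) x1=(-0.2137, 1.3787) x2=(1.4300, 1.6531) x3=(-1.2265, -0.1704)
step 10: x0=(-0.4829, -1.4760) x1=(-0.2094, 1.4064) x2=(1.3982, 1.6300) x3=(-1.2252, -0.1514)
step 11: x0=(-0.5021, -1.5009) x1=(-0.2043, 1.4347) x2=(1.3658, 1.6066) x3=(-1.2242, -0.1322)
step 12: x0=(-0.5210, -1.5263) x1=(-0.1984, 1.4636) x2=(1.3327, 1.5830) x3=(-1.2235, -0.1127)
step 13: x0=(-0.5396, -1.5522) x1=(-0.1916, 1.4930) x2=(1.2988, 1.5592) x3=(-1.2232, -0.0930)
step 14: x0=(-0.5579, -1.5787) x1=(-0.1839, 1.5230) x2=(1.2641, 1.5352) x3=(-1.2232, -0.0730)
step 15: x0=(-0.5761, -1.6056) x1=(-0.1752, 1.5534) x2=(1.2285, 1.5110) x3=(-1.2234, -0.0529)
step 16: x0=(-0.5940, -1.6330) x1=(-0.1656, 1.5843) x2=(1.1921, 1.4866) x3=(-1.2238, -0.0325)
step 17: x0=(-0.6118, -1.6608) x1=(-0.1549, 1.6157) x2=(1.1548, 1.4622) x3=(-1.2245, -0.0120)
step 18: x0=(-0.6294, -1.6890) x1=(-0.1431, 1.6474) x2=(1.1165, 1.4376) x3=(-1.2253, 0.0088)
step 19: x0=(-0.6468, -1.7177) x1=(-0.1302, 1.6794) x2=(1.0772, 1.4130) x3=(-1.2263, 0.0297)
step 20: x0=(-0.6640, -1.7467) x1=(-0.1162, 1.7116) x2=(1.0368, 1.3884) x3=(-1.2275, 0.0508)
step 21: x0=(-0.6811, -1.7761) x1=(-0.1009, 1.7440) x2=(0.9953, 1.3638) x3=(-1.2288, 0.0721)
step 22: x0=(-0.6981, -1.8058) x1=(-0.0844, 1.7764) x2=(0.9525, 1.3394) x3=(-1.2302, 0.0935)
step 23: x0=(-0.7150, -1.8358) x1=(-0.0665, 1.8088) x2=(0.9086, 1.3152) x3=(-1.2317, 0.1151)
step 24: x0=(-0.7317, -1.8662) x1=(-0.0474, 1.8410) x2=(0.8634, 1.2913) x3=(-1.2332, 0.1369)
step 25: x0=(-0.7484, -1.8968) x1=(-0.0269, 1.8729) x2=(0.8169, 1.2678) x3=(-1.2348, 0.1588)
step 26: x0=(-0.7649, -1.9277) x1=(-0.0051, 1.9044) x2=(0.7691, 1.2449) x3=(-1.2364, 0.1808)
step 27: x0=(-0.7814, -1.9589) x1=(0.0181, 1.9354) x2=(0.7200, 1.2225) x3=(-1.2380, 0.2031)
step 28: x0=(-0.7977, -1.9903) x1=(0.0424, 1.9656) x2=(0.6697, 1.2009) x3=(-1.2396, 0.2254)
step 29: x0=(-0.8140, -2.0220) x1=(0.0680, 1.9950) x2=(0.6182, 1.1802) x3=(-1.2412, 0.2479)
step 30: x0=(-0.8303, -2.0539) x1=(0.0946, 2.0235) x2=(0.5656, 1.1603) x3=(-1.2427, 0.2706)
step 31: x0=(-0.8464, -2.0859) x1=(0.1221, 2.0509) x2=(0.5119, 1.1415) x3=(-1.2442, 0.2934)
step 32: x0=(-0.8625, -2.1182) x1=(0.1504, 2.0773) x2=(0.4574, 1.1236) x3=(-1.2455, 0.3164)
step 33: x0=(-0.8786, -2.1506) x1=(0.1794, 2.1026) x2=(0.4020, 1.1068) x3=(-1.2467, 0.3396)
step 34: x0=(-0.8946, -2.1833) x1=(0.2089, 2.1268) x2=(0.3459, 1.0910) x3=(-1.2477, 0.3629)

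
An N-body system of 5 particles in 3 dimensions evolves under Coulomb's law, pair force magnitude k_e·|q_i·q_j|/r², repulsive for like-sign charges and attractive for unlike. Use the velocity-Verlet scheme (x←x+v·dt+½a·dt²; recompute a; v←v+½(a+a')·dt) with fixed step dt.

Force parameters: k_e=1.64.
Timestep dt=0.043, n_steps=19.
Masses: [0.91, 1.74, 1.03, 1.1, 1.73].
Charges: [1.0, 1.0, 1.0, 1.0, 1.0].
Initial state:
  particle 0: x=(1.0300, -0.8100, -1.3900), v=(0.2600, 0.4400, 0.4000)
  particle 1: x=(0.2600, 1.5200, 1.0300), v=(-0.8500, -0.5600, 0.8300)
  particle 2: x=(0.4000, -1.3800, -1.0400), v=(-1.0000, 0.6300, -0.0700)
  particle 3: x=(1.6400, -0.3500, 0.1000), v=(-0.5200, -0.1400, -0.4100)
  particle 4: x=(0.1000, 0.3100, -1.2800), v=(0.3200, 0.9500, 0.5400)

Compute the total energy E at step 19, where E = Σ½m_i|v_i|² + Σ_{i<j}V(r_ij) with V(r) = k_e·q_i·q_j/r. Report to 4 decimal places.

12.4245

step 0: x0=(1.0300, -0.8100, -1.3900) x1=(0.2600, 1.5200, 1.0300) x2=(0.4000, -1.3800, -1.0400) x3=(1.6400, -0.3500, 0.1000) x4=(0.1000, 0.3100, -1.2800)
step 1: x0=(1.0428, -0.7907, -1.3742) x1=(0.2234, 1.4962, 1.0659) x2=(0.3557, -1.3548, -1.0426) x3=(1.6184, -0.3560, 0.0831) x4=(0.1133, 0.3514, -1.2570)
step 2: x0=(1.0590, -0.7709, -1.3612) x1=(0.1865, 1.4729, 1.1024) x2=(0.3086, -1.3330, -1.0444) x3=(1.5982, -0.3618, 0.0678) x4=(0.1257, 0.3941, -1.2345)
step 3: x0=(1.0782, -0.7509, -1.3508) x1=(0.1495, 1.4501, 1.1394) x2=(0.2589, -1.3145, -1.0458) x3=(1.5796, -0.3675, 0.0541) x4=(0.1374, 0.4380, -1.2125)
step 4: x0=(1.1003, -0.7308, -1.3429) x1=(0.1123, 1.4279, 1.1770) x2=(0.2066, -1.2989, -1.0469) x3=(1.5625, -0.3731, 0.0420) x4=(0.1482, 0.4830, -1.1910)
step 5: x0=(1.1252, -0.7110, -1.3375) x1=(0.0749, 1.4061, 1.2151) x2=(0.1518, -1.2860, -1.0478) x3=(1.5470, -0.3787, 0.0317) x4=(0.1583, 0.5293, -1.1699)
step 6: x0=(1.1526, -0.6915, -1.3344) x1=(0.0373, 1.3847, 1.2538) x2=(0.0947, -1.2757, -1.0487) x3=(1.5330, -0.3843, 0.0231) x4=(0.1676, 0.5767, -1.1493)
step 7: x0=(1.1823, -0.6725, -1.3337) x1=(-0.0005, 1.3639, 1.2931) x2=(0.0354, -1.2676, -1.0496) x3=(1.5205, -0.3898, 0.0164) x4=(0.1764, 0.6252, -1.1291)
step 8: x0=(1.2140, -0.6540, -1.3354) x1=(-0.0385, 1.3434, 1.3329) x2=(-0.0260, -1.2615, -1.0507) x3=(1.5095, -0.3953, 0.0115) x4=(0.1845, 0.6749, -1.1094)
step 9: x0=(1.2477, -0.6362, -1.3393) x1=(-0.0767, 1.3234, 1.3733) x2=(-0.0892, -1.2573, -1.0520) x3=(1.4999, -0.4010, 0.0084) x4=(0.1920, 0.7257, -1.0901)
step 10: x0=(1.2831, -0.6191, -1.3455) x1=(-0.1151, 1.3037, 1.4143) x2=(-0.1542, -1.2548, -1.0535) x3=(1.4918, -0.4067, 0.0072) x4=(0.1990, 0.7775, -1.0712)
step 11: x0=(1.3201, -0.6027, -1.3540) x1=(-0.1538, 1.2844, 1.4558) x2=(-0.2209, -1.2539, -1.0553) x3=(1.4849, -0.4126, 0.0078) x4=(0.2055, 0.8303, -1.0527)
step 12: x0=(1.3587, -0.5869, -1.3648) x1=(-0.1927, 1.2655, 1.4980) x2=(-0.2891, -1.2545, -1.0573) x3=(1.4792, -0.4186, 0.0103) x4=(0.2116, 0.8841, -1.0346)
step 13: x0=(1.3988, -0.5719, -1.3778) x1=(-0.2318, 1.2469, 1.5407) x2=(-0.3587, -1.2563, -1.0597) x3=(1.4747, -0.4249, 0.0146) x4=(0.2173, 0.9389, -1.0169)
step 14: x0=(1.4402, -0.5574, -1.3930) x1=(-0.2711, 1.2286, 1.5839) x2=(-0.4297, -1.2593, -1.0624) x3=(1.4713, -0.4314, 0.0207) x4=(0.2225, 0.9946, -0.9995)
step 15: x0=(1.4829, -0.5436, -1.4103) x1=(-0.3106, 1.2106, 1.6277) x2=(-0.5020, -1.2635, -1.0654) x3=(1.4688, -0.4382, 0.0284) x4=(0.2275, 1.0511, -0.9824)
step 16: x0=(1.5269, -0.5304, -1.4296) x1=(-0.3504, 1.1928, 1.6720) x2=(-0.5754, -1.2686, -1.0686) x3=(1.4673, -0.4454, 0.0378) x4=(0.2321, 1.1084, -0.9657)
step 17: x0=(1.5721, -0.5176, -1.4509) x1=(-0.3904, 1.1753, 1.7169) x2=(-0.6500, -1.2747, -1.0722) x3=(1.4666, -0.4529, 0.0487) x4=(0.2364, 1.1666, -0.9492)
step 18: x0=(1.6184, -0.5054, -1.4741) x1=(-0.4306, 1.1581, 1.7622) x2=(-0.7255, -1.2817, -1.0761) x3=(1.4666, -0.4607, 0.0611) x4=(0.2405, 1.2255, -0.9331)
step 19: x0=(1.6659, -0.4935, -1.4990) x1=(-0.4710, 1.1410, 1.8081) x2=(-0.8021, -1.2894, -1.0803) x3=(1.4674, -0.4689, 0.0748) x4=(0.2443, 1.2852, -0.9172)
step 0 velocities: v0=(0.2600, 0.4400, 0.4000) v1=(-0.8500, -0.5600, 0.8300) v2=(-1.0000, 0.6300, -0.0700) v3=(-0.5200, -0.1400, -0.4100) v4=(0.3200, 0.9500, 0.5400)
step 0: KE=3.7878, PE=8.6387, E=12.4265
step 19 velocities: v0=(1.1166, 0.2703, -0.5994) v1=(-0.9422, -0.3939, 1.0721) v2=(-1.7906, -0.1889, -0.1007) v3=(0.0247, -0.1956, 0.3351) v4=(0.0866, 1.3952, 0.3667)
step 19: KE=6.2358, PE=6.1887, E=12.4245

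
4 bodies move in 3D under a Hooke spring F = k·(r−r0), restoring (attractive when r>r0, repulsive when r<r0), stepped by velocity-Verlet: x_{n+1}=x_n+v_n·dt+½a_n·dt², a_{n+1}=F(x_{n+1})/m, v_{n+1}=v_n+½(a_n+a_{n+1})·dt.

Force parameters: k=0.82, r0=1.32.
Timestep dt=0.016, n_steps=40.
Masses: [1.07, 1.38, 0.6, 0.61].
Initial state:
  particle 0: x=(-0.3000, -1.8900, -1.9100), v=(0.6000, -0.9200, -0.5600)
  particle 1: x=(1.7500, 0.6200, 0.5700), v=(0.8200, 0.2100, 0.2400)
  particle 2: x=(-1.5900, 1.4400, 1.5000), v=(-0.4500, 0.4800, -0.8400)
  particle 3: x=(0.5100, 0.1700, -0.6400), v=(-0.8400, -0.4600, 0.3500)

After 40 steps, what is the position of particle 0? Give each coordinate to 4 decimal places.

step 0: x0=(-0.3000, -1.8900, -1.9100) x1=(1.7500, 0.6200, 0.5700) x2=(-1.5900, 1.4400, 1.5000) x3=(0.5100, 0.1700, -0.6400)
step 1: x0=(-0.2903, -1.9042, -1.9185) x1=(1.7628, 0.6233, 0.5737) x2=(-1.5964, 1.4470, 1.4858) x3=(0.4963, 0.1626, -0.6342)
step 2: x0=(-0.2805, -1.9174, -1.9260) x1=(1.7751, 0.6263, 0.5772) x2=(-1.6014, 1.4528, 1.4701) x3=(0.4822, 0.1552, -0.6281)
step 3: x0=(-0.2705, -1.9296, -1.9326) x1=(1.7867, 0.6292, 0.5805) x2=(-1.6048, 1.4572, 1.4529) x3=(0.4677, 0.1477, -0.6217)
step 4: x0=(-0.2603, -1.9408, -1.9383) x1=(1.7978, 0.6318, 0.5836) x2=(-1.6067, 1.4602, 1.4341) x3=(0.4527, 0.1403, -0.6150)
step 5: x0=(-0.2500, -1.9509, -1.9430) x1=(1.8082, 0.6343, 0.5864) x2=(-1.6071, 1.4620, 1.4140) x3=(0.4374, 0.1327, -0.6079)
step 6: x0=(-0.2396, -1.9600, -1.9467) x1=(1.8181, 0.6365, 0.5890) x2=(-1.6059, 1.4624, 1.3923) x3=(0.4217, 0.1252, -0.6005)
step 7: x0=(-0.2290, -1.9680, -1.9495) x1=(1.8273, 0.6385, 0.5914) x2=(-1.6033, 1.4615, 1.3692) x3=(0.4056, 0.1176, -0.5929)
step 8: x0=(-0.2183, -1.9750, -1.9514) x1=(1.8359, 0.6403, 0.5935) x2=(-1.5991, 1.4593, 1.3447) x3=(0.3891, 0.1100, -0.5849)
step 9: x0=(-0.2074, -1.9810, -1.9523) x1=(1.8439, 0.6419, 0.5953) x2=(-1.5934, 1.4557, 1.3188) x3=(0.3723, 0.1024, -0.5767)
step 10: x0=(-0.1964, -1.9859, -1.9523) x1=(1.8513, 0.6433, 0.5969) x2=(-1.5862, 1.4508, 1.2915) x3=(0.3552, 0.0947, -0.5682)
step 11: x0=(-0.1853, -1.9897, -1.9513) x1=(1.8581, 0.6444, 0.5983) x2=(-1.5774, 1.4445, 1.2629) x3=(0.3378, 0.0870, -0.5594)
step 12: x0=(-0.1740, -1.9926, -1.9494) x1=(1.8643, 0.6453, 0.5993) x2=(-1.5672, 1.4370, 1.2329) x3=(0.3202, 0.0793, -0.5504)
step 13: x0=(-0.1627, -1.9943, -1.9465) x1=(1.8698, 0.6460, 0.6002) x2=(-1.5556, 1.4281, 1.2017) x3=(0.3023, 0.0716, -0.5411)
step 14: x0=(-0.1512, -1.9951, -1.9428) x1=(1.8747, 0.6464, 0.6007) x2=(-1.5424, 1.4179, 1.1692) x3=(0.2841, 0.0639, -0.5317)
step 15: x0=(-0.1396, -1.9948, -1.9381) x1=(1.8790, 0.6466, 0.6010) x2=(-1.5278, 1.4065, 1.1354) x3=(0.2657, 0.0561, -0.5220)
step 16: x0=(-0.1279, -1.9935, -1.9325) x1=(1.8826, 0.6466, 0.6010) x2=(-1.5118, 1.3937, 1.1005) x3=(0.2471, 0.0483, -0.5120)
step 17: x0=(-0.1161, -1.9911, -1.9260) x1=(1.8857, 0.6464, 0.6007) x2=(-1.4944, 1.3797, 1.0644) x3=(0.2284, 0.0405, -0.5019)
step 18: x0=(-0.1041, -1.9878, -1.9186) x1=(1.8881, 0.6459, 0.6002) x2=(-1.4756, 1.3645, 1.0271) x3=(0.2095, 0.0327, -0.4917)
step 19: x0=(-0.0921, -1.9834, -1.9103) x1=(1.8899, 0.6452, 0.5993) x2=(-1.4554, 1.3480, 0.9888) x3=(0.1905, 0.0249, -0.4812)
step 20: x0=(-0.0800, -1.9780, -1.9012) x1=(1.8911, 0.6442, 0.5982) x2=(-1.4339, 1.3303, 0.9494) x3=(0.1713, 0.0170, -0.4706)
step 21: x0=(-0.0678, -1.9716, -1.8912) x1=(1.8916, 0.6430, 0.5968) x2=(-1.4110, 1.3115, 0.9089) x3=(0.1521, 0.0091, -0.4598)
step 22: x0=(-0.0554, -1.9643, -1.8803) x1=(1.8916, 0.6415, 0.5951) x2=(-1.3869, 1.2914, 0.8675) x3=(0.1329, 0.0012, -0.4490)
step 23: x0=(-0.0430, -1.9559, -1.8686) x1=(1.8910, 0.6398, 0.5931) x2=(-1.3615, 1.2702, 0.8252) x3=(0.1136, -0.0067, -0.4380)
step 24: x0=(-0.0305, -1.9467, -1.8561) x1=(1.8897, 0.6378, 0.5908) x2=(-1.3349, 1.2479, 0.7819) x3=(0.0943, -0.0147, -0.4269)
step 25: x0=(-0.0179, -1.9364, -1.8428) x1=(1.8879, 0.6356, 0.5882) x2=(-1.3071, 1.2246, 0.7378) x3=(0.0750, -0.0227, -0.4157)
step 26: x0=(-0.0053, -1.9252, -1.8287) x1=(1.8854, 0.6332, 0.5854) x2=(-1.2781, 1.2001, 0.6929) x3=(0.0558, -0.0307, -0.4044)
step 27: x0=(0.0075, -1.9131, -1.8138) x1=(1.8824, 0.6305, 0.5822) x2=(-1.2480, 1.1746, 0.6472) x3=(0.0366, -0.0388, -0.3931)
step 28: x0=(0.0203, -1.9001, -1.7981) x1=(1.8788, 0.6275, 0.5787) x2=(-1.2167, 1.1482, 0.6008) x3=(0.0175, -0.0469, -0.3818)
step 29: x0=(0.0332, -1.8862, -1.7817) x1=(1.8746, 0.6243, 0.5750) x2=(-1.1845, 1.1207, 0.5536) x3=(-0.0014, -0.0550, -0.3704)
step 30: x0=(0.0462, -1.8715, -1.7645) x1=(1.8699, 0.6209, 0.5709) x2=(-1.1511, 1.0923, 0.5059) x3=(-0.0203, -0.0632, -0.3589)
step 31: x0=(0.0593, -1.8558, -1.7467) x1=(1.8646, 0.6172, 0.5666) x2=(-1.1168, 1.0631, 0.4575) x3=(-0.0389, -0.0715, -0.3475)
step 32: x0=(0.0724, -1.8394, -1.7281) x1=(1.8587, 0.6132, 0.5619) x2=(-1.0816, 1.0329, 0.4086) x3=(-0.0574, -0.0798, -0.3361)
step 33: x0=(0.0856, -1.8221, -1.7088) x1=(1.8523, 0.6090, 0.5570) x2=(-1.0454, 1.0020, 0.3592) x3=(-0.0757, -0.0882, -0.3247)
step 34: x0=(0.0989, -1.8040, -1.6890) x1=(1.8454, 0.6045, 0.5517) x2=(-1.0084, 0.9703, 0.3093) x3=(-0.0937, -0.0967, -0.3133)
step 35: x0=(0.1122, -1.7851, -1.6684) x1=(1.8379, 0.5998, 0.5462) x2=(-0.9705, 0.9378, 0.2590) x3=(-0.1115, -0.1053, -0.3020)
step 36: x0=(0.1257, -1.7655, -1.6473) x1=(1.8300, 0.5949, 0.5404) x2=(-0.9318, 0.9047, 0.2083) x3=(-0.1290, -0.1139, -0.2907)
step 37: x0=(0.1391, -1.7451, -1.6255) x1=(1.8215, 0.5897, 0.5342) x2=(-0.8924, 0.8709, 0.1572) x3=(-0.1462, -0.1227, -0.2794)
step 38: x0=(0.1527, -1.7240, -1.6032) x1=(1.8125, 0.5842, 0.5278) x2=(-0.8523, 0.8365, 0.1059) x3=(-0.1631, -0.1316, -0.2683)
step 39: x0=(0.1663, -1.7022, -1.5803) x1=(1.8030, 0.5785, 0.5211) x2=(-0.8115, 0.8015, 0.0543) x3=(-0.1796, -0.1406, -0.2572)
step 40: x0=(0.1800, -1.6797, -1.5568) x1=(1.7930, 0.5726, 0.5142) x2=(-0.7701, 0.7660, 0.0024) x3=(-0.1958, -0.1497, -0.2461)

(0.1800, -1.6797, -1.5568)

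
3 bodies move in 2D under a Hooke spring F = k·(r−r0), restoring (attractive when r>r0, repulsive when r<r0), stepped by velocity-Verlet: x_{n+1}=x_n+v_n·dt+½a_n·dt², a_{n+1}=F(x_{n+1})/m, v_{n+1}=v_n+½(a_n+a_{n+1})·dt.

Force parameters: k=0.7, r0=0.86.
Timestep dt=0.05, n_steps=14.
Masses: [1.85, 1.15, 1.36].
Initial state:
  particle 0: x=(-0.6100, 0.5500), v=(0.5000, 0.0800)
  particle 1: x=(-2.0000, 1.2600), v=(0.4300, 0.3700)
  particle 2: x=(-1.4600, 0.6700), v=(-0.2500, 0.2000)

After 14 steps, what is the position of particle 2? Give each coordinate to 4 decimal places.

(-1.6080, 0.7937)

step 0: x0=(-0.6100, 0.5500) x1=(-2.0000, 1.2600) x2=(-1.4600, 0.6700)
step 1: x0=(-0.5853, 0.5542) x1=(-1.9781, 1.2783) x2=(-1.4725, 0.6800)
step 2: x0=(-0.5612, 0.5586) x1=(-1.9552, 1.2962) x2=(-1.4848, 0.6899)
step 3: x0=(-0.5378, 0.5634) x1=(-1.9315, 1.3137) x2=(-1.4970, 0.6996)
step 4: x0=(-0.5151, 0.5685) x1=(-1.9069, 1.3308) x2=(-1.5090, 0.7093)
step 5: x0=(-0.4931, 0.5740) x1=(-1.8815, 1.3475) x2=(-1.5207, 0.7188)
step 6: x0=(-0.4719, 0.5799) x1=(-1.8552, 1.3638) x2=(-1.5321, 0.7281)
step 7: x0=(-0.4515, 0.5861) x1=(-1.8280, 1.3798) x2=(-1.5432, 0.7372)
step 8: x0=(-0.4320, 0.5926) x1=(-1.8000, 1.3955) x2=(-1.5538, 0.7461)
step 9: x0=(-0.4132, 0.5996) x1=(-1.7710, 1.4109) x2=(-1.5641, 0.7547)
step 10: x0=(-0.3954, 0.6070) x1=(-1.7413, 1.4259) x2=(-1.5738, 0.7631)
step 11: x0=(-0.3784, 0.6147) x1=(-1.7106, 1.4406) x2=(-1.5832, 0.7712)
step 12: x0=(-0.3623, 0.6229) x1=(-1.6791, 1.4551) x2=(-1.5920, 0.7790)
step 13: x0=(-0.3472, 0.6314) x1=(-1.6468, 1.4692) x2=(-1.6003, 0.7865)
step 14: x0=(-0.3329, 0.6403) x1=(-1.6135, 1.4830) x2=(-1.6080, 0.7937)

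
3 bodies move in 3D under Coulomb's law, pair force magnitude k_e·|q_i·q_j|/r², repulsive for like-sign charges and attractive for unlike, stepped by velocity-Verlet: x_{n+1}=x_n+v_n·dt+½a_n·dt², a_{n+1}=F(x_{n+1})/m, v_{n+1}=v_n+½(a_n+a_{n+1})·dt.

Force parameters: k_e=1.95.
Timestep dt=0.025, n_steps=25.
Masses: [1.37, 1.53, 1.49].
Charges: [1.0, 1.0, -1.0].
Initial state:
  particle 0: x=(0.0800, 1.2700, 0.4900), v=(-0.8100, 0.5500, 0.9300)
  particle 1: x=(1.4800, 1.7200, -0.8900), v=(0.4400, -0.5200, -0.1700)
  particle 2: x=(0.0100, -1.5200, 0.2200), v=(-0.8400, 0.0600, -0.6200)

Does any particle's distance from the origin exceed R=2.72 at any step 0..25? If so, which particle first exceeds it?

step 0: x0=(0.0800, 1.2700, 0.4900) x1=(1.4800, 1.7200, -0.8900) x2=(0.0100, -1.5200, 0.2200)
step 1: x0=(0.0597, 1.2837, 0.5133) x1=(1.4911, 1.7070, -0.8943) x2=(-0.0110, -1.5184, 0.2045)
step 2: x0=(0.0392, 1.2972, 0.5368) x1=(1.5022, 1.6940, -0.8987) x2=(-0.0319, -1.5167, 0.1890)
step 3: x0=(0.0186, 1.3105, 0.5604) x1=(1.5135, 1.6810, -0.9033) x2=(-0.0529, -1.5148, 0.1735)
step 4: x0=(-0.0022, 1.3238, 0.5841) x1=(1.5249, 1.6679, -0.9079) x2=(-0.0738, -1.5128, 0.1580)
step 5: x0=(-0.0231, 1.3369, 0.6079) x1=(1.5363, 1.6548, -0.9126) x2=(-0.0947, -1.5106, 0.1424)
step 6: x0=(-0.0441, 1.3498, 0.6318) x1=(1.5479, 1.6417, -0.9175) x2=(-0.1155, -1.5083, 0.1269)
step 7: x0=(-0.0653, 1.3626, 0.6558) x1=(1.5595, 1.6286, -0.9224) x2=(-0.1363, -1.5058, 0.1114)
step 8: x0=(-0.0866, 1.3753, 0.6799) x1=(1.5713, 1.6155, -0.9274) x2=(-0.1571, -1.5032, 0.0959)
step 9: x0=(-0.1080, 1.3879, 0.7042) x1=(1.5831, 1.6023, -0.9325) x2=(-0.1779, -1.5004, 0.0804)
step 10: x0=(-0.1295, 1.4004, 0.7285) x1=(1.5949, 1.5891, -0.9377) x2=(-0.1986, -1.4975, 0.0648)
step 11: x0=(-0.1511, 1.4128, 0.7529) x1=(1.6069, 1.5758, -0.9430) x2=(-0.2193, -1.4945, 0.0493)
step 12: x0=(-0.1729, 1.4250, 0.7773) x1=(1.6189, 1.5625, -0.9483) x2=(-0.2400, -1.4913, 0.0338)
step 13: x0=(-0.1947, 1.4372, 0.8019) x1=(1.6310, 1.5492, -0.9537) x2=(-0.2606, -1.4880, 0.0183)
step 14: x0=(-0.2167, 1.4492, 0.8265) x1=(1.6431, 1.5358, -0.9592) x2=(-0.2812, -1.4845, 0.0028)
step 15: x0=(-0.2387, 1.4612, 0.8512) x1=(1.6553, 1.5223, -0.9648) x2=(-0.3018, -1.4809, -0.0126)
step 16: x0=(-0.2609, 1.4731, 0.8760) x1=(1.6676, 1.5089, -0.9704) x2=(-0.3223, -1.4772, -0.0281)
step 17: x0=(-0.2831, 1.4848, 0.9008) x1=(1.6799, 1.4954, -0.9761) x2=(-0.3428, -1.4734, -0.0436)
step 18: x0=(-0.3055, 1.4965, 0.9256) x1=(1.6922, 1.4818, -0.9818) x2=(-0.3633, -1.4694, -0.0590)
step 19: x0=(-0.3279, 1.5081, 0.9505) x1=(1.7046, 1.4682, -0.9876) x2=(-0.3838, -1.4653, -0.0745)
step 20: x0=(-0.3504, 1.5196, 0.9755) x1=(1.7170, 1.4545, -0.9935) x2=(-0.4042, -1.4611, -0.0899)
step 21: x0=(-0.3729, 1.5311, 1.0005) x1=(1.7295, 1.4408, -0.9994) x2=(-0.4245, -1.4567, -0.1053)
step 22: x0=(-0.3956, 1.5424, 1.0256) x1=(1.7420, 1.4271, -1.0053) x2=(-0.4449, -1.4522, -0.1207)
step 23: x0=(-0.4183, 1.5537, 1.0507) x1=(1.7545, 1.4133, -1.0113) x2=(-0.4652, -1.4476, -0.1361)
step 24: x0=(-0.4411, 1.5649, 1.0758) x1=(1.7671, 1.3994, -1.0174) x2=(-0.4854, -1.4429, -0.1515)
step 25: x0=(-0.4640, 1.5760, 1.1009) x1=(1.7797, 1.3855, -1.0235) x2=(-0.5056, -1.4381, -0.1668)

no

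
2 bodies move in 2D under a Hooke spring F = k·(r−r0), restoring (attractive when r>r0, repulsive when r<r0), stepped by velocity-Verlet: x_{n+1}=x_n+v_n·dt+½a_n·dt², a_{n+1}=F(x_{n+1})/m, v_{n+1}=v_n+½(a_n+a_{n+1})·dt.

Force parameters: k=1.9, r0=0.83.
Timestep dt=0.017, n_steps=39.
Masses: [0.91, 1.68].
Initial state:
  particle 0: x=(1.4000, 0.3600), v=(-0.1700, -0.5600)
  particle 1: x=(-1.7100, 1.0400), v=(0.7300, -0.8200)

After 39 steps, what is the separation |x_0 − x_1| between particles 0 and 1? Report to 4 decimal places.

step 0: x0=(1.4000, 0.3600) x1=(-1.7100, 1.0400)
step 1: x0=(1.3964, 0.3506) x1=(-1.6972, 1.0260)
step 2: x0=(1.3915, 0.3416) x1=(-1.6837, 1.0118)
step 3: x0=(1.3851, 0.3328) x1=(-1.6694, 0.9974)
step 4: x0=(1.3774, 0.3243) x1=(-1.6544, 0.9829)
step 5: x0=(1.3684, 0.3161) x1=(-1.6387, 0.9683)
step 6: x0=(1.3581, 0.3082) x1=(-1.6222, 0.9535)
step 7: x0=(1.3464, 0.3006) x1=(-1.6051, 0.9385)
step 8: x0=(1.3335, 0.2933) x1=(-1.5872, 0.9234)
step 9: x0=(1.3193, 0.2862) x1=(-1.5687, 0.9081)
step 10: x0=(1.3038, 0.2794) x1=(-1.5494, 0.8927)
step 11: x0=(1.2871, 0.2729) x1=(-1.5295, 0.8771)
step 12: x0=(1.2692, 0.2666) x1=(-1.5090, 0.8614)
step 13: x0=(1.2501, 0.2606) x1=(-1.4878, 0.8456)
step 14: x0=(1.2298, 0.2549) x1=(-1.4660, 0.8296)
step 15: x0=(1.2084, 0.2494) x1=(-1.4436, 0.8135)
step 16: x0=(1.1859, 0.2441) x1=(-1.4205, 0.7972)
step 17: x0=(1.1623, 0.2390) x1=(-1.3969, 0.7809)
step 18: x0=(1.1377, 0.2342) x1=(-1.3727, 0.7644)
step 19: x0=(1.1120, 0.2296) x1=(-1.3479, 0.7478)
step 20: x0=(1.0853, 0.2252) x1=(-1.3227, 0.7311)
step 21: x0=(1.0577, 0.2210) x1=(-1.2968, 0.7143)
step 22: x0=(1.0291, 0.2169) x1=(-1.2705, 0.6974)
step 23: x0=(0.9997, 0.2131) x1=(-1.2437, 0.6803)
step 24: x0=(0.9694, 0.2095) x1=(-1.2165, 0.6632)
step 25: x0=(0.9382, 0.2060) x1=(-1.1887, 0.6460)
step 26: x0=(0.9063, 0.2027) x1=(-1.1606, 0.6287)
step 27: x0=(0.8736, 0.1996) x1=(-1.1320, 0.6113)
step 28: x0=(0.8401, 0.1966) x1=(-1.1031, 0.5938)
step 29: x0=(0.8060, 0.1937) x1=(-1.0738, 0.5763)
step 30: x0=(0.7713, 0.1910) x1=(-1.0441, 0.5587)
step 31: x0=(0.7360, 0.1884) x1=(-1.0141, 0.5410)
step 32: x0=(0.7000, 0.1859) x1=(-0.9838, 0.5232)
step 33: x0=(0.6636, 0.1835) x1=(-0.9532, 0.5054)
step 34: x0=(0.6267, 0.1812) x1=(-0.9224, 0.4876)
step 35: x0=(0.5893, 0.1790) x1=(-0.8913, 0.4697)
step 36: x0=(0.5515, 0.1768) x1=(-0.8600, 0.4517)
step 37: x0=(0.5134, 0.1748) x1=(-0.8285, 0.4337)
step 38: x0=(0.4750, 0.1728) x1=(-0.7968, 0.4157)
step 39: x0=(0.4362, 0.1709) x1=(-0.7650, 0.3977)

1.2225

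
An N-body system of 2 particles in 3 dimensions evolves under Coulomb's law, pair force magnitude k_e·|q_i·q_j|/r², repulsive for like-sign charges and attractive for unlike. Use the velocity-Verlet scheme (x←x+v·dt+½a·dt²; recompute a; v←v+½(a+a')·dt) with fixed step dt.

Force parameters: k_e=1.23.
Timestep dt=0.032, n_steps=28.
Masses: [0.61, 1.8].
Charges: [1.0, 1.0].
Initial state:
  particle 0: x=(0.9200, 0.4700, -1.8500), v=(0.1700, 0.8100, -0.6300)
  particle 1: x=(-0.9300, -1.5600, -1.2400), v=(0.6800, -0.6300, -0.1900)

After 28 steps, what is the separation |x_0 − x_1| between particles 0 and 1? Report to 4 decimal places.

3.8488

step 0: x0=(0.9200, 0.4700, -1.8500) x1=(-0.9300, -1.5600, -1.2400)
step 1: x0=(0.9255, 0.4960, -1.8702) x1=(-0.9083, -1.5802, -1.2461)
step 2: x0=(0.9312, 0.5222, -1.8904) x1=(-0.8866, -1.6004, -1.2521)
step 3: x0=(0.9371, 0.5486, -1.9107) x1=(-0.8650, -1.6208, -1.2582)
step 4: x0=(0.9431, 0.5752, -1.9311) x1=(-0.8434, -1.6411, -1.2642)
step 5: x0=(0.9492, 0.6019, -1.9515) x1=(-0.8219, -1.6616, -1.2702)
step 6: x0=(0.9555, 0.6289, -1.9720) x1=(-0.8004, -1.6821, -1.2761)
step 7: x0=(0.9619, 0.6560, -1.9925) x1=(-0.7790, -1.7027, -1.2821)
step 8: x0=(0.9685, 0.6833, -2.0131) x1=(-0.7576, -1.7233, -1.2880)
step 9: x0=(0.9752, 0.7107, -2.0337) x1=(-0.7363, -1.7440, -1.2940)
step 10: x0=(0.9820, 0.7384, -2.0544) x1=(-0.7150, -1.7647, -1.2999)
step 11: x0=(0.9889, 0.7662, -2.0751) x1=(-0.6937, -1.7855, -1.3058)
step 12: x0=(0.9960, 0.7942, -2.0959) x1=(-0.6725, -1.8064, -1.3116)
step 13: x0=(1.0031, 0.8223, -2.1167) x1=(-0.6513, -1.8273, -1.3175)
step 14: x0=(1.0103, 0.8506, -2.1376) x1=(-0.6302, -1.8483, -1.3233)
step 15: x0=(1.0177, 0.8791, -2.1585) x1=(-0.6090, -1.8693, -1.3291)
step 16: x0=(1.0251, 0.9077, -2.1795) x1=(-0.5880, -1.8904, -1.3349)
step 17: x0=(1.0326, 0.9365, -2.2005) x1=(-0.5669, -1.9115, -1.3407)
step 18: x0=(1.0402, 0.9655, -2.2216) x1=(-0.5459, -1.9327, -1.3465)
step 19: x0=(1.0479, 0.9945, -2.2427) x1=(-0.5249, -1.9539, -1.3522)
step 20: x0=(1.0557, 1.0238, -2.2639) x1=(-0.5039, -1.9752, -1.3580)
step 21: x0=(1.0635, 1.0532, -2.2851) x1=(-0.4830, -1.9965, -1.3637)
step 22: x0=(1.0715, 1.0827, -2.3063) x1=(-0.4621, -2.0179, -1.3694)
step 23: x0=(1.0794, 1.1123, -2.3276) x1=(-0.4412, -2.0393, -1.3751)
step 24: x0=(1.0875, 1.1421, -2.3489) x1=(-0.4203, -2.0608, -1.3808)
step 25: x0=(1.0956, 1.1721, -2.3703) x1=(-0.3994, -2.0823, -1.3865)
step 26: x0=(1.1038, 1.2021, -2.3917) x1=(-0.3786, -2.1039, -1.3921)
step 27: x0=(1.1120, 1.2323, -2.4131) x1=(-0.3578, -2.1255, -1.3978)
step 28: x0=(1.1203, 1.2626, -2.4346) x1=(-0.3370, -2.1471, -1.4034)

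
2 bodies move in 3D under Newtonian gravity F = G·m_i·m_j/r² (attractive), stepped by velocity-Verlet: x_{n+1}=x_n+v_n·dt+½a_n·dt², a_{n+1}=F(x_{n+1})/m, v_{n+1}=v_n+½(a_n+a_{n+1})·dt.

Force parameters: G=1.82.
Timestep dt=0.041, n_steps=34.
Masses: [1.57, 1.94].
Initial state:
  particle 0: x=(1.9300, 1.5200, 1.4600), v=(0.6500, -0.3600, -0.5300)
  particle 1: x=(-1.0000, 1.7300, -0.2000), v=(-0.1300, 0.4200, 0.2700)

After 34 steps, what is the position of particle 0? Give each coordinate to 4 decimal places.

(2.5831, 1.0610, 0.6202)

step 0: x0=(1.9300, 1.5200, 1.4600) x1=(-1.0000, 1.7300, -0.2000)
step 1: x0=(1.9564, 1.5053, 1.4381) x1=(-1.0051, 1.7472, -0.1888)
step 2: x0=(1.9824, 1.4905, 1.4160) x1=(-1.0099, 1.7644, -0.1775)
step 3: x0=(2.0079, 1.4759, 1.3937) x1=(-1.0143, 1.7815, -0.1659)
step 4: x0=(2.0330, 1.4613, 1.3711) x1=(-1.0184, 1.7986, -0.1541)
step 5: x0=(2.0576, 1.4467, 1.3483) x1=(-1.0221, 1.8157, -0.1422)
step 6: x0=(2.0818, 1.4322, 1.3253) x1=(-1.0254, 1.8327, -0.1301)
step 7: x0=(2.1055, 1.4177, 1.3021) x1=(-1.0284, 1.8497, -0.1178)
step 8: x0=(2.1288, 1.4033, 1.2786) x1=(-1.0310, 1.8666, -0.1053)
step 9: x0=(2.1516, 1.3890, 1.2550) x1=(-1.0332, 1.8835, -0.0927)
step 10: x0=(2.1740, 1.3747, 1.2312) x1=(-1.0351, 1.9003, -0.0800)
step 11: x0=(2.1959, 1.3605, 1.2072) x1=(-1.0366, 1.9171, -0.0671)
step 12: x0=(2.2175, 1.3464, 1.1830) x1=(-1.0378, 1.9338, -0.0540)
step 13: x0=(2.2385, 1.3324, 1.1587) x1=(-1.0386, 1.9504, -0.0408)
step 14: x0=(2.2592, 1.3184, 1.1342) x1=(-1.0391, 1.9670, -0.0275)
step 15: x0=(2.2794, 1.3046, 1.1095) x1=(-1.0392, 1.9835, -0.0141)
step 16: x0=(2.2991, 1.2908, 1.0847) x1=(-1.0389, 1.9999, -0.0006)
step 17: x0=(2.3184, 1.2771, 1.0598) x1=(-1.0383, 2.0163, 0.0131)
step 18: x0=(2.3374, 1.2635, 1.0347) x1=(-1.0374, 2.0325, 0.0269)
step 19: x0=(2.3558, 1.2500, 1.0095) x1=(-1.0361, 2.0487, 0.0408)
step 20: x0=(2.3739, 1.2366, 0.9842) x1=(-1.0345, 2.0648, 0.0547)
step 21: x0=(2.3915, 1.2233, 0.9588) x1=(-1.0325, 2.0809, 0.0688)
step 22: x0=(2.4087, 1.2101, 0.9332) x1=(-1.0302, 2.0968, 0.0830)
step 23: x0=(2.4255, 1.1971, 0.9076) x1=(-1.0275, 2.1127, 0.0972)
step 24: x0=(2.4419, 1.1841, 0.8818) x1=(-1.0245, 2.1285, 0.1115)
step 25: x0=(2.4578, 1.1712, 0.8560) x1=(-1.0212, 2.1441, 0.1259)
step 26: x0=(2.4734, 1.1585, 0.8301) x1=(-1.0176, 2.1597, 0.1404)
step 27: x0=(2.4885, 1.1459, 0.8041) x1=(-1.0136, 2.1752, 0.1549)
step 28: x0=(2.5032, 1.1334, 0.7780) x1=(-1.0092, 2.1906, 0.1695)
step 29: x0=(2.5175, 1.1210, 0.7518) x1=(-1.0046, 2.2059, 0.1842)
step 30: x0=(2.5314, 1.1087, 0.7256) x1=(-0.9996, 2.2211, 0.1989)
step 31: x0=(2.5450, 1.0966, 0.6993) x1=(-0.9943, 2.2362, 0.2136)
step 32: x0=(2.5581, 1.0846, 0.6730) x1=(-0.9887, 2.2512, 0.2284)
step 33: x0=(2.5708, 1.0727, 0.6466) x1=(-0.9827, 2.2660, 0.2432)
step 34: x0=(2.5831, 1.0610, 0.6202) x1=(-0.9765, 2.2808, 0.2581)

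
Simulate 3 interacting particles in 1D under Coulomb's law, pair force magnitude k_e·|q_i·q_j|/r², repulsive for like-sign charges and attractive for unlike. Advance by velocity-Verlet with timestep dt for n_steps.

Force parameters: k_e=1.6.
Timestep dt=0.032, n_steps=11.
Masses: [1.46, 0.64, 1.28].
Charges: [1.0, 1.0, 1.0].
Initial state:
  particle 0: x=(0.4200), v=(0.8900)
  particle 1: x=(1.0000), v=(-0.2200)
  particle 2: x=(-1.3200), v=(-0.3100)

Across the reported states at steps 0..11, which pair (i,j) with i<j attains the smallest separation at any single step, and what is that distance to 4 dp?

step 0: x0=(0.4200) x1=(1.0000) x2=(-1.3200)
step 1: x0=(0.4470) x1=(0.9970) x2=(-1.3303)
step 2: x0=(0.4706) x1=(1.0029) x2=(-1.3411)
step 3: x0=(0.4907) x1=(1.0184) x2=(-1.3527)
step 4: x0=(0.5070) x1=(1.0435) x2=(-1.3648)
step 5: x0=(0.5197) x1=(1.0779) x2=(-1.3775)
step 6: x0=(0.5292) x1=(1.1210) x2=(-1.3908)
step 7: x0=(0.5357) x1=(1.1717) x2=(-1.4046)
step 8: x0=(0.5398) x1=(1.2292) x2=(-1.4189)
step 9: x0=(0.5418) x1=(1.2925) x2=(-1.4338)
step 10: x0=(0.5421) x1=(1.3606) x2=(-1.4492)
step 11: x0=(0.5411) x1=(1.4329) x2=(-1.4650)

pair (0,1), distance 0.5277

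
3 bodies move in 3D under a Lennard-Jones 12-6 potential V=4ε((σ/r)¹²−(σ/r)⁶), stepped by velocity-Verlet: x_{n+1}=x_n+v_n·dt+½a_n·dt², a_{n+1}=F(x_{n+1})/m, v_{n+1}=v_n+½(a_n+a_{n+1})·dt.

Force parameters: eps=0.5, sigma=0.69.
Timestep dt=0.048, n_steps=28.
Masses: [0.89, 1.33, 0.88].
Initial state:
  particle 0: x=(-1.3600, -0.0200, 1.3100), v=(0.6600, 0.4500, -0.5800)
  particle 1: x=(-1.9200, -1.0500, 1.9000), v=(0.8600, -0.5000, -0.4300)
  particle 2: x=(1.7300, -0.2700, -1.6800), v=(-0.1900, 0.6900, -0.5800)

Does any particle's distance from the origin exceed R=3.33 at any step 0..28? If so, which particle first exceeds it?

no

step 0: x0=(-1.3600, -0.0200, 1.3100) x1=(-1.9200, -1.0500, 1.9000) x2=(1.7300, -0.2700, -1.6800)
step 1: x0=(-1.3284, 0.0014, 1.2823) x1=(-1.8787, -1.0739, 1.8793) x2=(1.7209, -0.2369, -1.7078)
step 2: x0=(-1.2970, 0.0225, 1.2547) x1=(-1.8372, -1.0975, 1.8585) x2=(1.7118, -0.2038, -1.7357)
step 3: x0=(-1.2657, 0.0433, 1.2273) x1=(-1.7956, -1.1210, 1.8375) x2=(1.7026, -0.1706, -1.7635)
step 4: x0=(-1.2345, 0.0639, 1.2000) x1=(-1.7540, -1.1443, 1.8165) x2=(1.6935, -0.1375, -1.7914)
step 5: x0=(-1.2035, 0.0843, 1.1728) x1=(-1.7124, -1.1675, 1.7954) x2=(1.6844, -0.1044, -1.8192)
step 6: x0=(-1.1724, 0.1045, 1.1457) x1=(-1.6706, -1.1906, 1.7743) x2=(1.6753, -0.0713, -1.8470)
step 7: x0=(-1.1415, 0.1246, 1.1187) x1=(-1.6289, -1.2136, 1.7531) x2=(1.6662, -0.0382, -1.8749)
step 8: x0=(-1.1106, 0.1445, 1.0917) x1=(-1.5871, -1.2365, 1.7319) x2=(1.6570, -0.0050, -1.9027)
step 9: x0=(-1.0797, 0.1644, 1.0648) x1=(-1.5453, -1.2593, 1.7106) x2=(1.6479, 0.0281, -1.9306)
step 10: x0=(-1.0488, 0.1841, 1.0379) x1=(-1.5034, -1.2820, 1.6893) x2=(1.6388, 0.0612, -1.9584)
step 11: x0=(-1.0180, 0.2037, 1.0111) x1=(-1.4616, -1.3047, 1.6680) x2=(1.6297, 0.0943, -1.9862)
step 12: x0=(-0.9872, 0.2233, 0.9843) x1=(-1.4197, -1.3274, 1.6467) x2=(1.6206, 0.1274, -2.0141)
step 13: x0=(-0.9564, 0.2429, 0.9575) x1=(-1.3778, -1.3500, 1.6254) x2=(1.6114, 0.1606, -2.0419)
step 14: x0=(-0.9256, 0.2623, 0.9308) x1=(-1.3360, -1.3726, 1.6040) x2=(1.6023, 0.1937, -2.0697)
step 15: x0=(-0.8949, 0.2818, 0.9040) x1=(-1.2941, -1.3951, 1.5826) x2=(1.5932, 0.2268, -2.0976)
step 16: x0=(-0.8641, 0.3011, 0.8773) x1=(-1.2522, -1.4176, 1.5612) x2=(1.5841, 0.2599, -2.1254)
step 17: x0=(-0.8334, 0.3205, 0.8506) x1=(-1.2102, -1.4401, 1.5398) x2=(1.5749, 0.2930, -2.1533)
step 18: x0=(-0.8026, 0.3398, 0.8239) x1=(-1.1683, -1.4626, 1.5184) x2=(1.5658, 0.3262, -2.1811)
step 19: x0=(-0.7719, 0.3591, 0.7972) x1=(-1.1264, -1.4851, 1.4970) x2=(1.5567, 0.3593, -2.2089)
step 20: x0=(-0.7412, 0.3784, 0.7705) x1=(-1.0845, -1.5075, 1.4756) x2=(1.5476, 0.3924, -2.2368)
step 21: x0=(-0.7104, 0.3976, 0.7438) x1=(-1.0426, -1.5299, 1.4542) x2=(1.5384, 0.4255, -2.2646)
step 22: x0=(-0.6797, 0.4168, 0.7172) x1=(-1.0007, -1.5523, 1.4327) x2=(1.5293, 0.4586, -2.2924)
step 23: x0=(-0.6490, 0.4361, 0.6905) x1=(-0.9587, -1.5747, 1.4113) x2=(1.5202, 0.4918, -2.3203)
step 24: x0=(-0.6183, 0.4553, 0.6639) x1=(-0.9168, -1.5971, 1.3899) x2=(1.5111, 0.5249, -2.3481)
step 25: x0=(-0.5876, 0.4744, 0.6372) x1=(-0.8749, -1.6195, 1.3684) x2=(1.5020, 0.5580, -2.3759)
step 26: x0=(-0.5568, 0.4936, 0.6106) x1=(-0.8330, -1.6419, 1.3470) x2=(1.4928, 0.5911, -2.4038)
step 27: x0=(-0.5261, 0.5128, 0.5839) x1=(-0.7910, -1.6643, 1.3256) x2=(1.4837, 0.6242, -2.4316)
step 28: x0=(-0.4954, 0.5319, 0.5573) x1=(-0.7491, -1.6866, 1.3041) x2=(1.4746, 0.6574, -2.4594)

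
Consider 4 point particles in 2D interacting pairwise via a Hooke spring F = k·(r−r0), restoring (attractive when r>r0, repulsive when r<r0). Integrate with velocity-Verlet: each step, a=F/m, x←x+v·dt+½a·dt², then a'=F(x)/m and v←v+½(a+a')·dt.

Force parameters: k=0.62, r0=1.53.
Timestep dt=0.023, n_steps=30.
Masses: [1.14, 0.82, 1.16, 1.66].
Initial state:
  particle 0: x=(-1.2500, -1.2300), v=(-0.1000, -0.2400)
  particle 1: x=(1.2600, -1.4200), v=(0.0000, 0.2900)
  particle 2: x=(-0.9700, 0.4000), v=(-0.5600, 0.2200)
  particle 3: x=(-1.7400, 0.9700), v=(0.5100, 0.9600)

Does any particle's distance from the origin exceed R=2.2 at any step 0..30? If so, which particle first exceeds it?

step 0: x0=(-1.2500, -1.2300) x1=(1.2600, -1.4200) x2=(-0.9700, 0.4000) x3=(-1.7400, 0.9700)
step 1: x0=(-1.2522, -1.2354) x1=(1.2592, -1.4129) x2=(-0.9827, 0.4049) x3=(-1.7281, 0.9919)
step 2: x0=(-1.2541, -1.2406) x1=(1.2569, -1.4048) x2=(-0.9949, 0.4094) x3=(-1.7159, 1.0134)
step 3: x0=(-1.2558, -1.2455) x1=(1.2531, -1.3957) x2=(-1.0067, 0.4135) x3=(-1.7035, 1.0346)
step 4: x0=(-1.2572, -1.2502) x1=(1.2477, -1.3857) x2=(-1.0182, 0.4172) x3=(-1.6907, 1.0554)
step 5: x0=(-1.2584, -1.2547) x1=(1.2409, -1.3748) x2=(-1.0291, 0.4205) x3=(-1.6777, 1.0759)
step 6: x0=(-1.2594, -1.2588) x1=(1.2325, -1.3629) x2=(-1.0397, 0.4234) x3=(-1.6643, 1.0960)
step 7: x0=(-1.2601, -1.2627) x1=(1.2226, -1.3501) x2=(-1.0499, 0.4259) x3=(-1.6507, 1.1157)
step 8: x0=(-1.2606, -1.2663) x1=(1.2112, -1.3364) x2=(-1.0596, 0.4280) x3=(-1.6368, 1.1350)
step 9: x0=(-1.2608, -1.2696) x1=(1.1983, -1.3217) x2=(-1.0690, 0.4296) x3=(-1.6226, 1.1540)
step 10: x0=(-1.2608, -1.2726) x1=(1.1839, -1.3061) x2=(-1.0779, 0.4309) x3=(-1.6081, 1.1726)
step 11: x0=(-1.2606, -1.2753) x1=(1.1682, -1.2896) x2=(-1.0864, 0.4317) x3=(-1.5933, 1.1908)
step 12: x0=(-1.2602, -1.2776) x1=(1.1510, -1.2722) x2=(-1.0946, 0.4321) x3=(-1.5783, 1.2087)
step 13: x0=(-1.2595, -1.2797) x1=(1.1323, -1.2538) x2=(-1.1024, 0.4321) x3=(-1.5630, 1.2262)
step 14: x0=(-1.2586, -1.2813) x1=(1.1124, -1.2347) x2=(-1.1098, 0.4316) x3=(-1.5474, 1.2433)
step 15: x0=(-1.2575, -1.2827) x1=(1.0910, -1.2146) x2=(-1.1169, 0.4308) x3=(-1.5315, 1.2600)
step 16: x0=(-1.2562, -1.2836) x1=(1.0684, -1.1937) x2=(-1.1236, 0.4295) x3=(-1.5154, 1.2764)
step 17: x0=(-1.2546, -1.2842) x1=(1.0444, -1.1720) x2=(-1.1300, 0.4278) x3=(-1.4990, 1.2923)
step 18: x0=(-1.2529, -1.2845) x1=(1.0192, -1.1494) x2=(-1.1360, 0.4257) x3=(-1.4823, 1.3079)
step 19: x0=(-1.2510, -1.2844) x1=(0.9927, -1.1260) x2=(-1.1417, 0.4232) x3=(-1.4654, 1.3231)
step 20: x0=(-1.2489, -1.2839) x1=(0.9651, -1.1019) x2=(-1.1472, 0.4204) x3=(-1.4483, 1.3380)
step 21: x0=(-1.2467, -1.2830) x1=(0.9363, -1.0769) x2=(-1.1523, 0.4171) x3=(-1.4309, 1.3524)
step 22: x0=(-1.2442, -1.2817) x1=(0.9064, -1.0513) x2=(-1.1571, 0.4135) x3=(-1.4132, 1.3665)
step 23: x0=(-1.2416, -1.2800) x1=(0.8754, -1.0248) x2=(-1.1617, 0.4096) x3=(-1.3953, 1.3802)
step 24: x0=(-1.2389, -1.2780) x1=(0.8433, -0.9977) x2=(-1.1660, 0.4052) x3=(-1.3772, 1.3936)
step 25: x0=(-1.2359, -1.2755) x1=(0.8103, -0.9699) x2=(-1.1701, 0.4006) x3=(-1.3589, 1.4065)
step 26: x0=(-1.2329, -1.2727) x1=(0.7763, -0.9414) x2=(-1.1740, 0.3956) x3=(-1.3403, 1.4191)
step 27: x0=(-1.2297, -1.2694) x1=(0.7413, -0.9123) x2=(-1.1776, 0.3903) x3=(-1.3216, 1.4313)
step 28: x0=(-1.2264, -1.2658) x1=(0.7055, -0.8826) x2=(-1.1810, 0.3847) x3=(-1.3026, 1.4431)
step 29: x0=(-1.2230, -1.2617) x1=(0.6689, -0.8523) x2=(-1.1843, 0.3788) x3=(-1.2835, 1.4546)
step 30: x0=(-1.2195, -1.2573) x1=(0.6316, -0.8213) x2=(-1.1874, 0.3727) x3=(-1.2641, 1.4657)

no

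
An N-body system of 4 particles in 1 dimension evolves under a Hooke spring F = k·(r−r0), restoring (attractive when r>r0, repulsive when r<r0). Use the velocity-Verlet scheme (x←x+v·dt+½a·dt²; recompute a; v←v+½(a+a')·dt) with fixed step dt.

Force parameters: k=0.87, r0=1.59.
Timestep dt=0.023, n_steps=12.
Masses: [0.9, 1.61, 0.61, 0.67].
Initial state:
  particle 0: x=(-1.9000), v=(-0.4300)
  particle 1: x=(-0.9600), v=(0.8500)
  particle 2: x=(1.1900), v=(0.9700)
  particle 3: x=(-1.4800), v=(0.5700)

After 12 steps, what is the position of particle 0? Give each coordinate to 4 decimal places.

(-2.0184)

step 0: x0=(-1.9000) x1=(-0.9600) x2=(1.1900) x3=(-1.4800)
step 1: x0=(-1.9100) x1=(-0.9401) x2=(1.2111) x3=(-1.4665)
step 2: x0=(-1.9201) x1=(-0.9196) x2=(1.2299) x3=(-1.4522)
step 3: x0=(-1.9302) x1=(-0.8985) x2=(1.2462) x3=(-1.4371)
step 4: x0=(-1.9404) x1=(-0.8767) x2=(1.2600) x3=(-1.4212)
step 5: x0=(-1.9506) x1=(-0.8543) x2=(1.2714) x3=(-1.4045)
step 6: x0=(-1.9608) x1=(-0.8314) x2=(1.2804) x3=(-1.3871)
step 7: x0=(-1.9708) x1=(-0.8078) x2=(1.2869) x3=(-1.3689)
step 8: x0=(-1.9808) x1=(-0.7837) x2=(1.2910) x3=(-1.3501)
step 9: x0=(-1.9905) x1=(-0.7591) x2=(1.2926) x3=(-1.3306)
step 10: x0=(-2.0001) x1=(-0.7339) x2=(1.2918) x3=(-1.3104)
step 11: x0=(-2.0094) x1=(-0.7082) x2=(1.2887) x3=(-1.2896)
step 12: x0=(-2.0184) x1=(-0.6821) x2=(1.2832) x3=(-1.2682)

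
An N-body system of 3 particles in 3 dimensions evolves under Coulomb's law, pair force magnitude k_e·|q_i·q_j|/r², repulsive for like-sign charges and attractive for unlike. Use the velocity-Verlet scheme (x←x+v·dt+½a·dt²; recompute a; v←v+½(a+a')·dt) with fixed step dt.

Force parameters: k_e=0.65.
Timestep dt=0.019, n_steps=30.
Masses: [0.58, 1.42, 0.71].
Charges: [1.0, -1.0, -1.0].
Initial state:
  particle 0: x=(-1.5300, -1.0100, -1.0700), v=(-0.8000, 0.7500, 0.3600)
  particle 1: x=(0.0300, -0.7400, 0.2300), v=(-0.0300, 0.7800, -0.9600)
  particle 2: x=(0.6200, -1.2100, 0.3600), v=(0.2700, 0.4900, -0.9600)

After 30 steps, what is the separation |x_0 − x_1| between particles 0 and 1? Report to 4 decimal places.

1.9420

step 0: x0=(-1.5300, -1.0100, -1.0700) x1=(0.0300, -0.7400, 0.2300) x2=(0.6200, -1.2100, 0.3600)
step 1: x0=(-1.5451, -0.9957, -1.0631) x1=(0.0293, -0.7251, 0.2117) x2=(0.6253, -1.2009, 0.3418)
step 2: x0=(-1.5602, -0.9815, -1.0561) x1=(0.0284, -0.7100, 0.1934) x2=(0.6310, -1.1921, 0.3237)
step 3: x0=(-1.5750, -0.9672, -1.0491) x1=(0.0272, -0.6948, 0.1750) x2=(0.6371, -1.1836, 0.3056)
step 4: x0=(-1.5898, -0.9529, -1.0419) x1=(0.0258, -0.6794, 0.1565) x2=(0.6436, -1.1754, 0.2876)
step 5: x0=(-1.6044, -0.9386, -1.0346) x1=(0.0241, -0.6639, 0.1379) x2=(0.6504, -1.1676, 0.2696)
step 6: x0=(-1.6189, -0.9244, -1.0273) x1=(0.0223, -0.6482, 0.1193) x2=(0.6575, -1.1600, 0.2517)
step 7: x0=(-1.6333, -0.9101, -1.0199) x1=(0.0202, -0.6324, 0.1006) x2=(0.6650, -1.1528, 0.2339)
step 8: x0=(-1.6475, -0.8957, -1.0124) x1=(0.0179, -0.6164, 0.0819) x2=(0.6728, -1.1459, 0.2161)
step 9: x0=(-1.6616, -0.8814, -1.0048) x1=(0.0154, -0.6003, 0.0631) x2=(0.6809, -1.1392, 0.1983)
step 10: x0=(-1.6756, -0.8671, -0.9971) x1=(0.0127, -0.5840, 0.0443) x2=(0.6893, -1.1328, 0.1806)
step 11: x0=(-1.6894, -0.8528, -0.9894) x1=(0.0098, -0.5677, 0.0254) x2=(0.6980, -1.1266, 0.1630)
step 12: x0=(-1.7031, -0.8384, -0.9816) x1=(0.0067, -0.5512, 0.0064) x2=(0.7069, -1.1207, 0.1454)
step 13: x0=(-1.7167, -0.8241, -0.9737) x1=(0.0034, -0.5346, -0.0126) x2=(0.7161, -1.1151, 0.1278)
step 14: x0=(-1.7301, -0.8097, -0.9657) x1=(-0.0001, -0.5179, -0.0317) x2=(0.7256, -1.1096, 0.1103)
step 15: x0=(-1.7434, -0.7953, -0.9577) x1=(-0.0037, -0.5010, -0.0508) x2=(0.7353, -1.1044, 0.0928)
step 16: x0=(-1.7565, -0.7809, -0.9496) x1=(-0.0075, -0.4841, -0.0699) x2=(0.7452, -1.0995, 0.0753)
step 17: x0=(-1.7695, -0.7666, -0.9414) x1=(-0.0115, -0.4671, -0.0891) x2=(0.7554, -1.0947, 0.0579)
step 18: x0=(-1.7824, -0.7522, -0.9332) x1=(-0.0156, -0.4499, -0.1083) x2=(0.7658, -1.0901, 0.0405)
step 19: x0=(-1.7951, -0.7377, -0.9249) x1=(-0.0200, -0.4327, -0.1276) x2=(0.7763, -1.0857, 0.0232)
step 20: x0=(-1.8076, -0.7233, -0.9165) x1=(-0.0244, -0.4154, -0.1469) x2=(0.7871, -1.0815, 0.0058)
step 21: x0=(-1.8201, -0.7089, -0.9081) x1=(-0.0290, -0.3980, -0.1663) x2=(0.7981, -1.0775, -0.0115)
step 22: x0=(-1.8323, -0.6945, -0.8996) x1=(-0.0338, -0.3805, -0.1857) x2=(0.8092, -1.0737, -0.0288)
step 23: x0=(-1.8445, -0.6800, -0.8911) x1=(-0.0387, -0.3630, -0.2051) x2=(0.8205, -1.0700, -0.0460)
step 24: x0=(-1.8565, -0.6656, -0.8825) x1=(-0.0437, -0.3453, -0.2245) x2=(0.8319, -1.0665, -0.0632)
step 25: x0=(-1.8683, -0.6511, -0.8739) x1=(-0.0489, -0.3276, -0.2440) x2=(0.8435, -1.0631, -0.0804)
step 26: x0=(-1.8800, -0.6366, -0.8652) x1=(-0.0542, -0.3099, -0.2636) x2=(0.8553, -1.0599, -0.0976)
step 27: x0=(-1.8916, -0.6221, -0.8565) x1=(-0.0597, -0.2920, -0.2831) x2=(0.8672, -1.0568, -0.1148)
step 28: x0=(-1.9030, -0.6076, -0.8477) x1=(-0.0653, -0.2741, -0.3027) x2=(0.8792, -1.0539, -0.1319)
step 29: x0=(-1.9142, -0.5931, -0.8389) x1=(-0.0709, -0.2562, -0.3223) x2=(0.8914, -1.0511, -0.1490)
step 30: x0=(-1.9253, -0.5786, -0.8301) x1=(-0.0768, -0.2381, -0.3419) x2=(0.9037, -1.0484, -0.1661)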